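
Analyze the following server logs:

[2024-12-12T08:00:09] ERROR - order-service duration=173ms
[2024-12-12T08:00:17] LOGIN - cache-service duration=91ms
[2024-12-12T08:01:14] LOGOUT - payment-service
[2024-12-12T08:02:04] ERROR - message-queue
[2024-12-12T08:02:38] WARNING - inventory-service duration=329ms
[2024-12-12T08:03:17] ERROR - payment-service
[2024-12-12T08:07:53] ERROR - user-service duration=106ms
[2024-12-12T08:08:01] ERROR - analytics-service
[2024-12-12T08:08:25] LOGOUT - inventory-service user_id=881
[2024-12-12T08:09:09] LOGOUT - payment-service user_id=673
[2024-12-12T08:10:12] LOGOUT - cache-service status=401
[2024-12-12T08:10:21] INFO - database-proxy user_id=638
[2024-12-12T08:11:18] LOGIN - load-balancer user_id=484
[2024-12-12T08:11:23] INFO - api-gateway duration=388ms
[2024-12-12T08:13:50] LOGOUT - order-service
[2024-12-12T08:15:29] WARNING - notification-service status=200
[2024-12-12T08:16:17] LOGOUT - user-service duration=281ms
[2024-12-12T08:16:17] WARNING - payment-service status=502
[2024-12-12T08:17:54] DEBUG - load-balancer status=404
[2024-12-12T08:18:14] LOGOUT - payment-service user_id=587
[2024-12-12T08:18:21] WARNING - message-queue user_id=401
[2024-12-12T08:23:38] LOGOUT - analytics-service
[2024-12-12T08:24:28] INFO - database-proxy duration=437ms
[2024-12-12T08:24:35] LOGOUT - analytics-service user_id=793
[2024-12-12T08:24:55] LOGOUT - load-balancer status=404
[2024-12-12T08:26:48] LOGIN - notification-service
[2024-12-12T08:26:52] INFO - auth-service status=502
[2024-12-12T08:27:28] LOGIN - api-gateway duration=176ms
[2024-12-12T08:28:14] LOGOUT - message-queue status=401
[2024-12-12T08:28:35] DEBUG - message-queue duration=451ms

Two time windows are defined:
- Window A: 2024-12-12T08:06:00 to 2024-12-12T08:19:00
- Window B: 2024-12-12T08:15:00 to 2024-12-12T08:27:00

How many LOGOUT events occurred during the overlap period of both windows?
2

To find overlap events:

1. Window A: 2024-12-12T08:06:00 to 2024-12-12T08:19:00
2. Window B: 2024-12-12T08:15:00 to 2024-12-12T08:27:00
3. Overlap period: 2024-12-12T08:15:00 to 2024-12-12T08:19:00
4. Count LOGOUT events in overlap: 2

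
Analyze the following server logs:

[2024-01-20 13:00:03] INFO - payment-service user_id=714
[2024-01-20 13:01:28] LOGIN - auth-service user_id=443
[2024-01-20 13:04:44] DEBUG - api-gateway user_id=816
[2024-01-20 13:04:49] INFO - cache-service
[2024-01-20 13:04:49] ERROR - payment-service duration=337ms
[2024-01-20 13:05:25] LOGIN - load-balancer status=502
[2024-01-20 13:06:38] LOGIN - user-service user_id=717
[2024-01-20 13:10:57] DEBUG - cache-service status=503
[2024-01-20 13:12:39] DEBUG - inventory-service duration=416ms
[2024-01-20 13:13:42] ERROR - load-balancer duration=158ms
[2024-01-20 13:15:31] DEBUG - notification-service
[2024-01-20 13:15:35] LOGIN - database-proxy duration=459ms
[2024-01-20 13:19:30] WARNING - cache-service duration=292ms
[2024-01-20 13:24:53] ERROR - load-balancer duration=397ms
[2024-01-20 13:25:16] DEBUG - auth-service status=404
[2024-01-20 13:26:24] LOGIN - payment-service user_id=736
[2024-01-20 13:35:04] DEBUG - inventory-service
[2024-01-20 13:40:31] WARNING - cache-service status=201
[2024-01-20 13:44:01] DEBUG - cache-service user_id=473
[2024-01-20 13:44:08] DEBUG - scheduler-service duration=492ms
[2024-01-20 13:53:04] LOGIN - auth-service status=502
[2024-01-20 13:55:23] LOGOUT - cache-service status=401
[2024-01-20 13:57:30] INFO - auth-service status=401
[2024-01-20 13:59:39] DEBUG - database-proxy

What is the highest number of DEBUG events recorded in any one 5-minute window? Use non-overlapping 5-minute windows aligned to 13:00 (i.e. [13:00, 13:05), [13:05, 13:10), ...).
2

To find the burst window:

1. Divide the log period into non-overlapping 5-minute windows starting at 13:00
2. Count DEBUG events in each window
3. Find the window with maximum count
4. Maximum events in a window: 2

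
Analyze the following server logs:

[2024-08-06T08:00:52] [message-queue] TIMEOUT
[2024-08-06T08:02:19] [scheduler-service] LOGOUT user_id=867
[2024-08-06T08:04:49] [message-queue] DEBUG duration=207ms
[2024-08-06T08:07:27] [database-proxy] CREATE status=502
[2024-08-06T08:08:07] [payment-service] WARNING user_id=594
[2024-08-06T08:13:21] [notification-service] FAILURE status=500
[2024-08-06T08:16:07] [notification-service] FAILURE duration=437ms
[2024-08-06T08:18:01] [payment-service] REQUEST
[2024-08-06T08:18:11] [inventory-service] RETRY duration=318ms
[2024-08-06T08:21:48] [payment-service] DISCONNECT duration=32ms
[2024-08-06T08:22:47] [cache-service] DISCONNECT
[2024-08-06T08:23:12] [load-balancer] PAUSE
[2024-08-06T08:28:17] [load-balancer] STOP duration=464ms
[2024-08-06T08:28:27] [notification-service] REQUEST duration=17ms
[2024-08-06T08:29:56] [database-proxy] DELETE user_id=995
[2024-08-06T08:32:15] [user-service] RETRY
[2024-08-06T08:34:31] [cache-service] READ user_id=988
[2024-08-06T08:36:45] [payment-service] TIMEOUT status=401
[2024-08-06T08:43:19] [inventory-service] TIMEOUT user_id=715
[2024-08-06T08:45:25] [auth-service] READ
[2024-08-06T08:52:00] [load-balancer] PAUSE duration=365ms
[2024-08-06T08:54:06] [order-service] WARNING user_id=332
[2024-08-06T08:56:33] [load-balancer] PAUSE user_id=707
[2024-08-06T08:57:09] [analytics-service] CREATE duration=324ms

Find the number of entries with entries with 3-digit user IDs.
7

To find matching entries:

1. Pattern to match: entries with 3-digit user IDs
2. Scan each log entry for the pattern
3. Count matches: 7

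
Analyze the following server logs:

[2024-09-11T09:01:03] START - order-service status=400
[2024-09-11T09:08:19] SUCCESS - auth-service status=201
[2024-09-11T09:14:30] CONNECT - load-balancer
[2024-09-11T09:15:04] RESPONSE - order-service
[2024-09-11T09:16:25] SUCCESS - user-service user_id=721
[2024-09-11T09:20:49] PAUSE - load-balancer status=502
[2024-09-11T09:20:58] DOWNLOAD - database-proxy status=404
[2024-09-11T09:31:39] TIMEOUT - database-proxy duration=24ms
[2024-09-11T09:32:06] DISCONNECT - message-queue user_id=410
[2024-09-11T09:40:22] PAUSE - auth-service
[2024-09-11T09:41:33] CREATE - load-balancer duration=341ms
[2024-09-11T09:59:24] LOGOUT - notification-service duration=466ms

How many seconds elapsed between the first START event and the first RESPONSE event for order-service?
841

To find the time between events:

1. Locate the first START event for order-service: 2024-09-11T09:01:03
2. Locate the first RESPONSE event for order-service: 2024-09-11T09:15:04
3. Calculate the difference: 2024-09-11T09:15:04 - 2024-09-11T09:01:03 = 841 seconds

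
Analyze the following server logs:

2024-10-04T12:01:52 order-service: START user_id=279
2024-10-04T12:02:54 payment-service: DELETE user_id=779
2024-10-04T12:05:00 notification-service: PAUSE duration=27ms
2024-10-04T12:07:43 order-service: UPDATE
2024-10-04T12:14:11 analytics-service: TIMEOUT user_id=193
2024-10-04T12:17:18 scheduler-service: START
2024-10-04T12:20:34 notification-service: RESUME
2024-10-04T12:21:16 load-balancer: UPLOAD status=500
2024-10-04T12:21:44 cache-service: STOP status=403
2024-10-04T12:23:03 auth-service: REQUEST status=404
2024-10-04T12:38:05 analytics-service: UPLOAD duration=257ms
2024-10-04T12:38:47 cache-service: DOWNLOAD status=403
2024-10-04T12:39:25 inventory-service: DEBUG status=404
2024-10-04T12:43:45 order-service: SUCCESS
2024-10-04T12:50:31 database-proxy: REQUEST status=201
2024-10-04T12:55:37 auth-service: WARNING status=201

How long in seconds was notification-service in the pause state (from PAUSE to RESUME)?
934

To calculate state duration:

1. Find PAUSE event for notification-service: 2024-10-04T12:05:00
2. Find RESUME event for notification-service: 2024-10-04T12:20:34
3. Calculate duration: 2024-10-04T12:20:34 - 2024-10-04T12:05:00 = 934 seconds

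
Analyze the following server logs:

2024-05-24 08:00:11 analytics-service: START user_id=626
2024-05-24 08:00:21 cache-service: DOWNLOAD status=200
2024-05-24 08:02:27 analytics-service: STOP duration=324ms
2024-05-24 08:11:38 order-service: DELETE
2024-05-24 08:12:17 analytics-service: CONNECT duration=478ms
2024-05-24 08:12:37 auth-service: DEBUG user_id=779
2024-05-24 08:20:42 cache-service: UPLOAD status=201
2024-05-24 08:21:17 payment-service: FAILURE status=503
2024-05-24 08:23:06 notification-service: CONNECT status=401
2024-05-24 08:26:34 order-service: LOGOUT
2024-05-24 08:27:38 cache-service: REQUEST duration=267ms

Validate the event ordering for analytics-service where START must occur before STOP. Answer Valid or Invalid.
Valid

To validate ordering:

1. Required order: START → STOP
2. Rule: START must occur before STOP
3. Check actual order of events for analytics-service
4. Result: Valid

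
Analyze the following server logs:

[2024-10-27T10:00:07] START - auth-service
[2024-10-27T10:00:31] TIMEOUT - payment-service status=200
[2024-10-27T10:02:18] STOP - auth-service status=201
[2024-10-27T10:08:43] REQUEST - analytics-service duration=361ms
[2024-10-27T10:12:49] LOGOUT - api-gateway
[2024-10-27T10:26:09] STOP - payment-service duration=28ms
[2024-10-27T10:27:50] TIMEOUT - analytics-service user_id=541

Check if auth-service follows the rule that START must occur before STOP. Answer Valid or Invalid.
Valid

To validate ordering:

1. Required order: START → STOP
2. Rule: START must occur before STOP
3. Check actual order of events for auth-service
4. Result: Valid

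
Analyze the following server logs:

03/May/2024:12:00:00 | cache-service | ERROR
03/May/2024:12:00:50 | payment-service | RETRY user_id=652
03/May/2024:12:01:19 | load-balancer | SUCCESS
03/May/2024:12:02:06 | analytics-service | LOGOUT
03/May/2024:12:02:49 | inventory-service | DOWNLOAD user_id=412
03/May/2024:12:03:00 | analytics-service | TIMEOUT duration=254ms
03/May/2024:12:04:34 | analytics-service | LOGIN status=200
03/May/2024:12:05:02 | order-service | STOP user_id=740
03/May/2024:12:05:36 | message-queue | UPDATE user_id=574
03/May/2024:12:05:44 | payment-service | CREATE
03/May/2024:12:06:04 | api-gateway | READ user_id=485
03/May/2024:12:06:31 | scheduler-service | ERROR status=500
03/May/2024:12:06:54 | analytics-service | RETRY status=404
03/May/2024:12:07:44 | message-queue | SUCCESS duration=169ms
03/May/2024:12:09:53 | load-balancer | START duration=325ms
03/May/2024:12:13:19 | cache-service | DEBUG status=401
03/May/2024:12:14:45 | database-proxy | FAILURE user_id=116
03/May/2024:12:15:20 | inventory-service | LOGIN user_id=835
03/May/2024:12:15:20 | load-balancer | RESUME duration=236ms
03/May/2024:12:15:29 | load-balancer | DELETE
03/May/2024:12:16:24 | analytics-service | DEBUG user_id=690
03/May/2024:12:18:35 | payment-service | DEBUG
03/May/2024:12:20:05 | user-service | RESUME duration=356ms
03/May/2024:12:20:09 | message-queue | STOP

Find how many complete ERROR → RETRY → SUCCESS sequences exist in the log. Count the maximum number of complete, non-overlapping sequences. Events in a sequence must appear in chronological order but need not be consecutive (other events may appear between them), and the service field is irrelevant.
2

To count sequences:

1. Look for pattern: ERROR → RETRY → SUCCESS
2. Greedily scan the log in chronological order, matching each sequence element in turn (ignoring service)
3. Each time the full pattern completes, increment the count and restart matching from the next event
4. Complete non-overlapping sequences found: 2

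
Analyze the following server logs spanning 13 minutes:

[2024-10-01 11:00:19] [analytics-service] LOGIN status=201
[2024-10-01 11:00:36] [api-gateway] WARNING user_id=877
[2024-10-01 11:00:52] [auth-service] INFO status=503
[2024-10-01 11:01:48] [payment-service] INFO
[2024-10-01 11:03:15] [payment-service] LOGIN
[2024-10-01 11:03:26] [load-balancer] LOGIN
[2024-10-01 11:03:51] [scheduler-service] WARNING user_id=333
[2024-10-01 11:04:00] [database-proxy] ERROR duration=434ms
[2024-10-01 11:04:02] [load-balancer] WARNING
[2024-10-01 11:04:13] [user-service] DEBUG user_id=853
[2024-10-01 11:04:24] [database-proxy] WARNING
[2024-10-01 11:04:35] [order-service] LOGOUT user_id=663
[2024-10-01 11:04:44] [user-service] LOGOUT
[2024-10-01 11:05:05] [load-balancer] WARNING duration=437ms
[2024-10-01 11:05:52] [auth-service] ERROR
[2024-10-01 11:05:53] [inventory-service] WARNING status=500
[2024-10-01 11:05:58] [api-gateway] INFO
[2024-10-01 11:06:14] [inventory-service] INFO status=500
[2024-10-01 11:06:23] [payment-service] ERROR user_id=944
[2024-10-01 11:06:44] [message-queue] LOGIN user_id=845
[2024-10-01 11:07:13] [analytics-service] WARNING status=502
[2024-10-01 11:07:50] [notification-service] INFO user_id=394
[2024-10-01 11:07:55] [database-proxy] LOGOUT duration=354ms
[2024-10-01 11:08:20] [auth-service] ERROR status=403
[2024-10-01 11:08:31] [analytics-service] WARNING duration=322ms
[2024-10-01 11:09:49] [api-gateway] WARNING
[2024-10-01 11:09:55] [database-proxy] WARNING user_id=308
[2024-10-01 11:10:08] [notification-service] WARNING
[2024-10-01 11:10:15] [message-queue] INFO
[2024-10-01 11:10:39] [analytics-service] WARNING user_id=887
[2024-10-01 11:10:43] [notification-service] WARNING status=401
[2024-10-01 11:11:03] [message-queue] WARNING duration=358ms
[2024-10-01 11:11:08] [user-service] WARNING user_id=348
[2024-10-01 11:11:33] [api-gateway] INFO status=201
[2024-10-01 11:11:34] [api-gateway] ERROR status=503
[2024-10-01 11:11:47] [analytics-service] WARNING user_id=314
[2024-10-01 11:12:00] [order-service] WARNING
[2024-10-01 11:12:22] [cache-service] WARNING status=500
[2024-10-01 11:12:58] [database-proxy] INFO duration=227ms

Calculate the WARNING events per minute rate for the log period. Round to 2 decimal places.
1.38

To calculate the rate:

1. Count total WARNING events: 18
2. Total time period: 13 minutes
3. Rate = 18 / 13 = 1.38 events per minute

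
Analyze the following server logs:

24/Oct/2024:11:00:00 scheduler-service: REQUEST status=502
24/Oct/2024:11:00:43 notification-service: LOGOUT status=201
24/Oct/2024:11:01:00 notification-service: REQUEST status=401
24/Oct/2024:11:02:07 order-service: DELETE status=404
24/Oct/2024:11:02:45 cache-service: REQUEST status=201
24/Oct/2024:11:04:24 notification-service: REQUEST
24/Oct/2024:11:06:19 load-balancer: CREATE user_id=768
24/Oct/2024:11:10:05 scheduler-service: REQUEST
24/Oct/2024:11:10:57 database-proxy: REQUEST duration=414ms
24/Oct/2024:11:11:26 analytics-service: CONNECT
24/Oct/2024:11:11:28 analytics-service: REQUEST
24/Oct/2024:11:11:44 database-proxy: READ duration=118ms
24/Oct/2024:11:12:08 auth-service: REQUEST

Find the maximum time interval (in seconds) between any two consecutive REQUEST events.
341

To find the longest gap:

1. Extract all REQUEST events in chronological order
2. Calculate time differences between consecutive events
3. Find the maximum difference
4. Longest gap: 341 seconds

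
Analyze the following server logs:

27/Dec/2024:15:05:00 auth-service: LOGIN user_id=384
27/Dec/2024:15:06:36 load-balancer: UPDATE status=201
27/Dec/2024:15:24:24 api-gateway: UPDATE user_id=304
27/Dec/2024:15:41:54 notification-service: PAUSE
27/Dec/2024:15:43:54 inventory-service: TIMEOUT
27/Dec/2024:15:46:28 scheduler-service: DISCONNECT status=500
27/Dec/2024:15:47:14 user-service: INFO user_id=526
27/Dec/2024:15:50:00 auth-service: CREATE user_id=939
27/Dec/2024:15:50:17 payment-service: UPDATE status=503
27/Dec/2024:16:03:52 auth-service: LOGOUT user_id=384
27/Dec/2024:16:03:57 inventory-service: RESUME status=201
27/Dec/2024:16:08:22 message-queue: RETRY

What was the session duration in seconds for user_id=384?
3532

To calculate session duration:

1. Find LOGIN event for user_id=384: 27/Dec/2024:15:05:00
2. Find LOGOUT event for user_id=384: 27/Dec/2024:16:03:52
3. Session duration: 27/Dec/2024:16:03:52 - 27/Dec/2024:15:05:00 = 3532 seconds (58 minutes)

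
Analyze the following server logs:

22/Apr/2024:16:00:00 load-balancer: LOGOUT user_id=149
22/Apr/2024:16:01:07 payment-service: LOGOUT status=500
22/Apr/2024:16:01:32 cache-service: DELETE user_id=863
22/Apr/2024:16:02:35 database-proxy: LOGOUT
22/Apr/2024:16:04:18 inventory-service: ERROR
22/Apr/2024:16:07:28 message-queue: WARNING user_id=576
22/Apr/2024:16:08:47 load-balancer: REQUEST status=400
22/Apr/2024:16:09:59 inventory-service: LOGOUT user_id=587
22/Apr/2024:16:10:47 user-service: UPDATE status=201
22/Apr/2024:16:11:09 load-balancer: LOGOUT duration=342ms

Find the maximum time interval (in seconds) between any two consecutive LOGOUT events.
444

To find the longest gap:

1. Extract all LOGOUT events in chronological order
2. Calculate time differences between consecutive events
3. Find the maximum difference
4. Longest gap: 444 seconds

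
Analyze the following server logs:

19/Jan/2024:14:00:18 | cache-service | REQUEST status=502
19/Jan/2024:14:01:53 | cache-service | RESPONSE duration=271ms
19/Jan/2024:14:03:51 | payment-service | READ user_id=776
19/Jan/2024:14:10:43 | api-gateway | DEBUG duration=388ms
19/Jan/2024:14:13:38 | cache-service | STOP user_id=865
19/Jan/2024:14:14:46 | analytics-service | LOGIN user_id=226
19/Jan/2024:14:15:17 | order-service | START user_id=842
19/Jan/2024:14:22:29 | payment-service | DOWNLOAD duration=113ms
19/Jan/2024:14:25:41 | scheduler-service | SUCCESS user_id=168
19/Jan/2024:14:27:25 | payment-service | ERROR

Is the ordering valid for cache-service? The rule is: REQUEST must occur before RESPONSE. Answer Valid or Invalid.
Valid

To validate ordering:

1. Required order: REQUEST → RESPONSE
2. Rule: REQUEST must occur before RESPONSE
3. Check actual order of events for cache-service
4. Result: Valid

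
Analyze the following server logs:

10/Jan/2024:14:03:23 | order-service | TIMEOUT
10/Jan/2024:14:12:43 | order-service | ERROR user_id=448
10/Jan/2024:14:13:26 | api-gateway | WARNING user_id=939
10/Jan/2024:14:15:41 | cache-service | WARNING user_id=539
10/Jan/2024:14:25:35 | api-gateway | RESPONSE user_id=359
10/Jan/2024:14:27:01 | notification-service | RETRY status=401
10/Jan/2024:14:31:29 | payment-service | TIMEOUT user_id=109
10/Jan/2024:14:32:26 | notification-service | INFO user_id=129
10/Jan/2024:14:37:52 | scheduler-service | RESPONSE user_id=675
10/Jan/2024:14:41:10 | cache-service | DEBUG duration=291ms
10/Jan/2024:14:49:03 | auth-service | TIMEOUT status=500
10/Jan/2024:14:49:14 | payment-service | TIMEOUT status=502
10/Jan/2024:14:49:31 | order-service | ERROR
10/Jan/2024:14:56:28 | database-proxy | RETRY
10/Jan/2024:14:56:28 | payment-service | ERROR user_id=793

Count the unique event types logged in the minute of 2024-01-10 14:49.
2

To count unique event types:

1. Filter events in the minute starting at 2024-01-10 14:49
2. Extract event types from matching entries
3. Count unique types: 2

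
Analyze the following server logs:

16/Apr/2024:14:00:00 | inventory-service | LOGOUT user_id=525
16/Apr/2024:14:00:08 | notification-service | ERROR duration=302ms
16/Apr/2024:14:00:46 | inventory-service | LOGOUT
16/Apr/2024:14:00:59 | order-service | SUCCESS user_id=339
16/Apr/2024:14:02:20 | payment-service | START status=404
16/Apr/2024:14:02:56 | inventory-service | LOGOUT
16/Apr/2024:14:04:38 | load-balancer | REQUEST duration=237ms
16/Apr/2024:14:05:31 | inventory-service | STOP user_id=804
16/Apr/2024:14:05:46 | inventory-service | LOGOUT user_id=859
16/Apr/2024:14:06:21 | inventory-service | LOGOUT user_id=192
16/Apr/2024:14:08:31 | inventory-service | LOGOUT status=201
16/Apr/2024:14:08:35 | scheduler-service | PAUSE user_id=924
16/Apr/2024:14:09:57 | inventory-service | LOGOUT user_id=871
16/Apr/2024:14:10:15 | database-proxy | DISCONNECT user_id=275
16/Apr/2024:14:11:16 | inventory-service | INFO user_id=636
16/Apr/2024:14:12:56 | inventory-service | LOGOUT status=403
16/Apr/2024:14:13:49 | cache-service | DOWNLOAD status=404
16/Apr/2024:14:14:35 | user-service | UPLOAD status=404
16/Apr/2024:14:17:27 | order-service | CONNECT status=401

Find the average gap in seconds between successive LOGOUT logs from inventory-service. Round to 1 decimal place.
110.9

To calculate average interval:

1. Find all LOGOUT events for inventory-service in order
2. Calculate time gaps between consecutive events
3. Compute mean of gaps: 776 / 7 = 110.9 seconds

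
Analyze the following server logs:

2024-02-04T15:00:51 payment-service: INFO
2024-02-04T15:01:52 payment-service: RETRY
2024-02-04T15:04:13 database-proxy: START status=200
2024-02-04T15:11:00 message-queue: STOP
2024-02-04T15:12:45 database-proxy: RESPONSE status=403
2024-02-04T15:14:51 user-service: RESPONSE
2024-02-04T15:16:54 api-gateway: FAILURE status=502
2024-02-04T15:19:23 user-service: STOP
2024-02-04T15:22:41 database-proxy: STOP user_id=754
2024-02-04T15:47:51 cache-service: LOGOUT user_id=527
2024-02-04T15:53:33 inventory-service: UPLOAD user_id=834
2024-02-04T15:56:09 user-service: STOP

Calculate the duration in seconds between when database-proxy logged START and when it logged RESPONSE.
512

To find the time between events:

1. Locate the first START event for database-proxy: 2024-02-04T15:04:13
2. Locate the first RESPONSE event for database-proxy: 2024-02-04T15:12:45
3. Calculate the difference: 2024-02-04T15:12:45 - 2024-02-04T15:04:13 = 512 seconds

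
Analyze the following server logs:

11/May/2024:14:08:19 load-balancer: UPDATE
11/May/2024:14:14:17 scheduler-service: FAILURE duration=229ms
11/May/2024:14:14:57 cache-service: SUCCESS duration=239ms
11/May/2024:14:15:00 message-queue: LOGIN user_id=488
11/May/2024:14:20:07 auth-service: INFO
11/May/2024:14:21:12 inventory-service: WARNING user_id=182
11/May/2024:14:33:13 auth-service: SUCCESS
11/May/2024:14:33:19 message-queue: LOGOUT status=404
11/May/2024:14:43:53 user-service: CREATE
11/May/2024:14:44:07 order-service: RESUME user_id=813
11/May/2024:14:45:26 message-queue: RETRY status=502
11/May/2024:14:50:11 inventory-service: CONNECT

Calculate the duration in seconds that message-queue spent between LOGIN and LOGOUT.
1099

To calculate state duration:

1. Find LOGIN event for message-queue: 11/May/2024:14:15:00
2. Find LOGOUT event for message-queue: 11/May/2024:14:33:19
3. Calculate duration: 11/May/2024:14:33:19 - 11/May/2024:14:15:00 = 1099 seconds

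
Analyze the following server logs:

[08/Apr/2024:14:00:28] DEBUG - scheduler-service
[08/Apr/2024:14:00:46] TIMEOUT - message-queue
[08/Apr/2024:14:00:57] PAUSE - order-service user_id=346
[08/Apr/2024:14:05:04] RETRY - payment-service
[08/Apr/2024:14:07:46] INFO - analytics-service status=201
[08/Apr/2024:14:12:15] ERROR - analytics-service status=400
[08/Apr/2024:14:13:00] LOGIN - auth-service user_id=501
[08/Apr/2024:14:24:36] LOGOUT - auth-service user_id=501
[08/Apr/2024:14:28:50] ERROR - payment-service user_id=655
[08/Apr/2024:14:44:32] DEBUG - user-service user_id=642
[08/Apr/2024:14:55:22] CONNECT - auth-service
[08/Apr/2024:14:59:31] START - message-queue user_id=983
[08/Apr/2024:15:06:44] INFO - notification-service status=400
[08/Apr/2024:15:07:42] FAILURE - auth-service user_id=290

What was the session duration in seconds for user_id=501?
696

To calculate session duration:

1. Find LOGIN event for user_id=501: 08/Apr/2024:14:13:00
2. Find LOGOUT event for user_id=501: 08/Apr/2024:14:24:36
3. Session duration: 08/Apr/2024:14:24:36 - 08/Apr/2024:14:13:00 = 696 seconds (11 minutes)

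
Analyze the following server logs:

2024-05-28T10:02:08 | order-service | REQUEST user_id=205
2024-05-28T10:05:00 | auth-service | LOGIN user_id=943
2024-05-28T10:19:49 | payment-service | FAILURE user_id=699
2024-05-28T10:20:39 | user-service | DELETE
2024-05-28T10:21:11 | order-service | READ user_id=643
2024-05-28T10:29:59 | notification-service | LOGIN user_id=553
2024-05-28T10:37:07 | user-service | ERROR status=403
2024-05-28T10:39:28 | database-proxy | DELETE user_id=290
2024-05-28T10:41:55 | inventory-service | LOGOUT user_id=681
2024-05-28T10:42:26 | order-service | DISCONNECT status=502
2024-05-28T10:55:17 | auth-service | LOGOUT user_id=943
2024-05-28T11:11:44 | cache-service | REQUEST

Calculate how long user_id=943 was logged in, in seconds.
3017

To calculate session duration:

1. Find LOGIN event for user_id=943: 2024-05-28T10:05:00
2. Find LOGOUT event for user_id=943: 2024-05-28T10:55:17
3. Session duration: 2024-05-28T10:55:17 - 2024-05-28T10:05:00 = 3017 seconds (50 minutes)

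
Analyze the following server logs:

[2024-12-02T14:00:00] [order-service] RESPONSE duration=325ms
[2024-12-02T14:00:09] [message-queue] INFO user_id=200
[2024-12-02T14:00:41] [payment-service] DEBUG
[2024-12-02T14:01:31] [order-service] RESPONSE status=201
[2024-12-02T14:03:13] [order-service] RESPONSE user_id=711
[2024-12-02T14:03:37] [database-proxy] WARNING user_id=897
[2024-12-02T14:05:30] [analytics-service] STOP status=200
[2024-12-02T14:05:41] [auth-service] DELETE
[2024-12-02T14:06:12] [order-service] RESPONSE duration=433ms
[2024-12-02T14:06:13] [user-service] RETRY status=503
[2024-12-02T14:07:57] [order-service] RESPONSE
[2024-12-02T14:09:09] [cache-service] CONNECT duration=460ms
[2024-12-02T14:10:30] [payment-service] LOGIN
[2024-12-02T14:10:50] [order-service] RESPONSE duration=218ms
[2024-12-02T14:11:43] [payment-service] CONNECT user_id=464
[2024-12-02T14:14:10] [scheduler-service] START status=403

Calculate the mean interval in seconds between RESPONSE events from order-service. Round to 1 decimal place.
130.0

To calculate average interval:

1. Find all RESPONSE events for order-service in order
2. Calculate time gaps between consecutive events
3. Compute mean of gaps: 650 / 5 = 130.0 seconds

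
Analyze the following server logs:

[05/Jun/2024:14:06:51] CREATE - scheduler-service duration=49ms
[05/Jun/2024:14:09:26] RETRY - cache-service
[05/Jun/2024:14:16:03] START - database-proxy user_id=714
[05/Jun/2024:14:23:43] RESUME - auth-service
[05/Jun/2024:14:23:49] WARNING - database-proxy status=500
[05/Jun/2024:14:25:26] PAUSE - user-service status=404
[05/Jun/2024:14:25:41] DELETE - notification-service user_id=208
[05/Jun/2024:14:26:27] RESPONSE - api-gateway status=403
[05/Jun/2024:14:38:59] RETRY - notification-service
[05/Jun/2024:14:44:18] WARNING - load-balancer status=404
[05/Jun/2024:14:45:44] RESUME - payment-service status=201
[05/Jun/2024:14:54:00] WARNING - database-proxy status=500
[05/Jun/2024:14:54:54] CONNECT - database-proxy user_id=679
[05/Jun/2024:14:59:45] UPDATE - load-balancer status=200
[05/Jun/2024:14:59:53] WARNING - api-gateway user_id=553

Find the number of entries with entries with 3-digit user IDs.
4

To find matching entries:

1. Pattern to match: entries with 3-digit user IDs
2. Scan each log entry for the pattern
3. Count matches: 4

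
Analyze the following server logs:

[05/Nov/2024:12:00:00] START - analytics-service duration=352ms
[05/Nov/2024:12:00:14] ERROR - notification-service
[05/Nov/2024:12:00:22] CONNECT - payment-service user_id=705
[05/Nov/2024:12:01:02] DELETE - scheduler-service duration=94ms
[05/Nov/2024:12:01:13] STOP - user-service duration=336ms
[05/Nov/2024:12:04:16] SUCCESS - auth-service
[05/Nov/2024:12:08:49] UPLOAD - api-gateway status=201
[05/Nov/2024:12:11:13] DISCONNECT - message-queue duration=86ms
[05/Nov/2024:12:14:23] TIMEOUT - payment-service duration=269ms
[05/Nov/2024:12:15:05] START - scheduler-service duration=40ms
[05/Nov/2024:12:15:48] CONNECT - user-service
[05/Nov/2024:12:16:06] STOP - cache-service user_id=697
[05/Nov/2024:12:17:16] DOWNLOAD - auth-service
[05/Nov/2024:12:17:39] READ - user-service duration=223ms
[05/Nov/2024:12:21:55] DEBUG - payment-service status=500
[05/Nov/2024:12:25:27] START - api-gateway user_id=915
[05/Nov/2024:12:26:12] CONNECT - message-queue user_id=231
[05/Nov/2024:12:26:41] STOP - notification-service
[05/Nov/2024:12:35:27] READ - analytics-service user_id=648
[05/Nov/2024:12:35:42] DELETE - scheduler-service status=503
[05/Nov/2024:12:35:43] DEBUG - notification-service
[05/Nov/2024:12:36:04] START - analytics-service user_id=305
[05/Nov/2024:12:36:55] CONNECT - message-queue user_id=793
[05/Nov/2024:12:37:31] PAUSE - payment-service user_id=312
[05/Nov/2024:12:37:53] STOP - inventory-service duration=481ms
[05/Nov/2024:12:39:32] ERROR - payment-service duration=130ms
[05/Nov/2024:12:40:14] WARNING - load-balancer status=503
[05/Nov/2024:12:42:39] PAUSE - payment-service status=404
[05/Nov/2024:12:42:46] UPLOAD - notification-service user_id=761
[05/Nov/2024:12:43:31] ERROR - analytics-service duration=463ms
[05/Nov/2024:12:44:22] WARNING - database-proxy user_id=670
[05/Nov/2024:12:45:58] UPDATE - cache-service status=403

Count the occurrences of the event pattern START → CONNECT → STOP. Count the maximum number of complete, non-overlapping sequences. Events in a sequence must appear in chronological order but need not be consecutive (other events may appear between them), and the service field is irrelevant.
4

To count sequences:

1. Look for pattern: START → CONNECT → STOP
2. Greedily scan the log in chronological order, matching each sequence element in turn (ignoring service)
3. Each time the full pattern completes, increment the count and restart matching from the next event
4. Complete non-overlapping sequences found: 4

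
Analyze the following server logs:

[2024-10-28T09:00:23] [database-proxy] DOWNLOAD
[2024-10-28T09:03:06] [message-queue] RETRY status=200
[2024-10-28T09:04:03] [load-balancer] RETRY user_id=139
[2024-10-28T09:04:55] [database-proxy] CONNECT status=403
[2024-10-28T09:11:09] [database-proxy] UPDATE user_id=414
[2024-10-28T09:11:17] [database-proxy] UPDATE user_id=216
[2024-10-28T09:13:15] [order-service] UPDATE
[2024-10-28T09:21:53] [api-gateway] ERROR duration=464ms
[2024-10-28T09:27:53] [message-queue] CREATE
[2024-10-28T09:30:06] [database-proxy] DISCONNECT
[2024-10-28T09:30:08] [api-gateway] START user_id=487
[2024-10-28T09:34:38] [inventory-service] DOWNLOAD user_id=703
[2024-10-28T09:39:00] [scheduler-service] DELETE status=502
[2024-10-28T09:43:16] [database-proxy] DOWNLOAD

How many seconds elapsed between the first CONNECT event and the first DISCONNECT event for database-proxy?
1511

To find the time between events:

1. Locate the first CONNECT event for database-proxy: 2024-10-28T09:04:55
2. Locate the first DISCONNECT event for database-proxy: 2024-10-28T09:30:06
3. Calculate the difference: 2024-10-28T09:30:06 - 2024-10-28T09:04:55 = 1511 seconds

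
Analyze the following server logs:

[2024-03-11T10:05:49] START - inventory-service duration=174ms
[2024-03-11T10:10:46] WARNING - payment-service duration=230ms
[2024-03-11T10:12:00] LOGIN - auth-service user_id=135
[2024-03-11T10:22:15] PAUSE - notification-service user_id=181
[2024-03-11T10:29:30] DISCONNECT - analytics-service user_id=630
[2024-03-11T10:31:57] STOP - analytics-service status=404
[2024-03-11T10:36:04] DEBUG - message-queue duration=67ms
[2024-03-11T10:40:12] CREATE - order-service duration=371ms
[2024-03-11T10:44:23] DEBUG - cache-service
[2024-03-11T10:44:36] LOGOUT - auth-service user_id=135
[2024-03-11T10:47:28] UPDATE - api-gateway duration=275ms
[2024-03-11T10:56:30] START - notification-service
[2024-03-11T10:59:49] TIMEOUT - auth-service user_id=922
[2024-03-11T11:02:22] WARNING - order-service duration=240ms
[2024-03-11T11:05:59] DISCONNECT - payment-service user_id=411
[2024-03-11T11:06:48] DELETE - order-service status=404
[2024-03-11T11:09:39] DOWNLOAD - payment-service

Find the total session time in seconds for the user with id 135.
1956

To calculate session duration:

1. Find LOGIN event for user_id=135: 2024-03-11T10:12:00
2. Find LOGOUT event for user_id=135: 2024-03-11T10:44:36
3. Session duration: 2024-03-11T10:44:36 - 2024-03-11T10:12:00 = 1956 seconds (32 minutes)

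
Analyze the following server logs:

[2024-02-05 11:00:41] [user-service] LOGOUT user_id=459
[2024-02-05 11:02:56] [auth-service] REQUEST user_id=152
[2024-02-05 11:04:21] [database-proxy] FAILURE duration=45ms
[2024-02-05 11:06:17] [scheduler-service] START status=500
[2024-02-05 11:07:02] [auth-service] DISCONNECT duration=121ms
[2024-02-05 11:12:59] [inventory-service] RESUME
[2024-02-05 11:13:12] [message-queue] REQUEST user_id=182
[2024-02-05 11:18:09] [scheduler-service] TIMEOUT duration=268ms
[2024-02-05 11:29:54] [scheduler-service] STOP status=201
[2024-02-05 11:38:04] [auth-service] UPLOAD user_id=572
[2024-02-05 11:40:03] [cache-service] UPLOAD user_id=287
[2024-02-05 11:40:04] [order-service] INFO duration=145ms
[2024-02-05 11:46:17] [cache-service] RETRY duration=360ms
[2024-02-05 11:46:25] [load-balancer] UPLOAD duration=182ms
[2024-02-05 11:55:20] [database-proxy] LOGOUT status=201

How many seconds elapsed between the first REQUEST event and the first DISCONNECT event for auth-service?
246

To find the time between events:

1. Locate the first REQUEST event for auth-service: 2024-02-05 11:02:56
2. Locate the first DISCONNECT event for auth-service: 2024-02-05 11:07:02
3. Calculate the difference: 2024-02-05 11:07:02 - 2024-02-05 11:02:56 = 246 seconds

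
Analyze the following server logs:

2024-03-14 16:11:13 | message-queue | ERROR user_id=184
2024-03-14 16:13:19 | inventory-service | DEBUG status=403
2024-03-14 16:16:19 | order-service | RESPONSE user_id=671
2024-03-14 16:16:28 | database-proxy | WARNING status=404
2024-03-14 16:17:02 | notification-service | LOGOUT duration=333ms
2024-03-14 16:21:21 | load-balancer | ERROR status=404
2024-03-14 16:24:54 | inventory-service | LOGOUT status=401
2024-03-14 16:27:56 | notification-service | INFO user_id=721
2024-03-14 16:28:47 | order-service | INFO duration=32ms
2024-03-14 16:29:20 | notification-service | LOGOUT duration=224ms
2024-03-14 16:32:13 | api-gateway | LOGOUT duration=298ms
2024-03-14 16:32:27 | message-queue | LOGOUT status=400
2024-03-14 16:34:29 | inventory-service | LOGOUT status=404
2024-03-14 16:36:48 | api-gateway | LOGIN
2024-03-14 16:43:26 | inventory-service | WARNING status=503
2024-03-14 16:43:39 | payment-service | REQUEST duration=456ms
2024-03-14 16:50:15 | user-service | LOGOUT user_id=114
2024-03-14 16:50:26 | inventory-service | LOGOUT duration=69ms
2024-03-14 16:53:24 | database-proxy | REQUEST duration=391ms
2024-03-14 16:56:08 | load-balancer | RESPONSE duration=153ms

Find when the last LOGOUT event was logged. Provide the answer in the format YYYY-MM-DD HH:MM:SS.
2024-03-14 16:50:26

To find the last event:

1. Filter for all LOGOUT events
2. Sort by timestamp
3. Select the last one
4. Timestamp: 2024-03-14 16:50:26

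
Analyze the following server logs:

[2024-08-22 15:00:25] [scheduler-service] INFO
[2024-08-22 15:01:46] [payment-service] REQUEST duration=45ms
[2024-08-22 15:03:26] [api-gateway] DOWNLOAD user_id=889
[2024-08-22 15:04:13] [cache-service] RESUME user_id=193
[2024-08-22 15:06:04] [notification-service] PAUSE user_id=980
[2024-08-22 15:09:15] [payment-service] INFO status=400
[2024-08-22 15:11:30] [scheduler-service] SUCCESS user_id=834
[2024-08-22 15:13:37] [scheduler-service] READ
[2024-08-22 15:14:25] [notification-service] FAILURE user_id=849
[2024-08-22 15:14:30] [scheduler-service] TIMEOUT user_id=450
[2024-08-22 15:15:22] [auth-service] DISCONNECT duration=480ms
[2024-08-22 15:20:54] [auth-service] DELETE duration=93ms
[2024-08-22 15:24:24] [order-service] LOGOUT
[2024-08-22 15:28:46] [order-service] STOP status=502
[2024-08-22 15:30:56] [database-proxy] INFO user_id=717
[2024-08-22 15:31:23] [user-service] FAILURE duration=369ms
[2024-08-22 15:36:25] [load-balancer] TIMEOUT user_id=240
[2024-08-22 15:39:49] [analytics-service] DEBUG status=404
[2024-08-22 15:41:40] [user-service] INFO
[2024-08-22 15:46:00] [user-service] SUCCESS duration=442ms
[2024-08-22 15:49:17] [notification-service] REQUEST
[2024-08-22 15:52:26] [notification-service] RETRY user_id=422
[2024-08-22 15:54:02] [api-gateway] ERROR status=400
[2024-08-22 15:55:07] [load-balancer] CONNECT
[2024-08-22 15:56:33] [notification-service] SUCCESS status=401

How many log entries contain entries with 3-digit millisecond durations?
3

To find matching entries:

1. Pattern to match: entries with 3-digit millisecond durations
2. Scan each log entry for the pattern
3. Count matches: 3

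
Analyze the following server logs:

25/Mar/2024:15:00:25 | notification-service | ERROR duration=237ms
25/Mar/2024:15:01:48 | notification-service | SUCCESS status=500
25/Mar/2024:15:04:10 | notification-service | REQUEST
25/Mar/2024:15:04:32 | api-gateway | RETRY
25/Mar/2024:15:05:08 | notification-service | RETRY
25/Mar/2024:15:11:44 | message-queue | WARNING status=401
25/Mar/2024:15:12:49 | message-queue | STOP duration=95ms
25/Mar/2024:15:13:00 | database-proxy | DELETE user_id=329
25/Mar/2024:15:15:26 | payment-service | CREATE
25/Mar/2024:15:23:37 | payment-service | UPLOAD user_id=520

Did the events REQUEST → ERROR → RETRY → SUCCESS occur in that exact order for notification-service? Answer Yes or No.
No

To verify sequence order:

1. Find all events in sequence REQUEST → ERROR → RETRY → SUCCESS for notification-service
2. Extract their timestamps
3. Check if timestamps are in ascending order
4. Result: No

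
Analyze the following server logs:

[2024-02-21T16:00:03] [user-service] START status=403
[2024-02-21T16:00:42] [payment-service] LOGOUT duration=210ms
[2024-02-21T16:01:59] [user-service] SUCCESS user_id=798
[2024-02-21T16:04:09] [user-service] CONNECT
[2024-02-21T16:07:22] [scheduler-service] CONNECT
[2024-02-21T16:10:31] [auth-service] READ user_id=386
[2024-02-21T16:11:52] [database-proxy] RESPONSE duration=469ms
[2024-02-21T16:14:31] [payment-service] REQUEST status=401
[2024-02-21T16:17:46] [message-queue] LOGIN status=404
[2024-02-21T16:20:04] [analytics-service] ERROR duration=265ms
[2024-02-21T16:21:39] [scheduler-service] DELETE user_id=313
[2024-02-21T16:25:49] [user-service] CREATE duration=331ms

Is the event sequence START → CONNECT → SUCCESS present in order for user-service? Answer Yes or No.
No

To verify sequence order:

1. Find all events in sequence START → CONNECT → SUCCESS for user-service
2. Extract their timestamps
3. Check if timestamps are in ascending order
4. Result: No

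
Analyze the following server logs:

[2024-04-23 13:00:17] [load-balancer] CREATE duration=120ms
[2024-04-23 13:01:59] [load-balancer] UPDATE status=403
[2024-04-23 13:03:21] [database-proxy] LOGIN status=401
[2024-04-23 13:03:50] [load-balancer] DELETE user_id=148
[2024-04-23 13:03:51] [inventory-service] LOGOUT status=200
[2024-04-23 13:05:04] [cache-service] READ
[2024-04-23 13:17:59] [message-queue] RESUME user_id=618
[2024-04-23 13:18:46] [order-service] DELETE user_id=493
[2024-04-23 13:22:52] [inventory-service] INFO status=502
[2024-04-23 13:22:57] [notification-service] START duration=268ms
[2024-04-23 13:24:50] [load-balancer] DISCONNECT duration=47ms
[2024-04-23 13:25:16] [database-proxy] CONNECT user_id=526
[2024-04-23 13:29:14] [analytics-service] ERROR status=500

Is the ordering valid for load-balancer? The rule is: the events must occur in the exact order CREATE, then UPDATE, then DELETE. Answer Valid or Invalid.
Valid

To validate ordering:

1. Required order: CREATE → UPDATE → DELETE
2. Rule: the events must occur in the exact order CREATE, then UPDATE, then DELETE
3. Check actual order of events for load-balancer
4. Result: Valid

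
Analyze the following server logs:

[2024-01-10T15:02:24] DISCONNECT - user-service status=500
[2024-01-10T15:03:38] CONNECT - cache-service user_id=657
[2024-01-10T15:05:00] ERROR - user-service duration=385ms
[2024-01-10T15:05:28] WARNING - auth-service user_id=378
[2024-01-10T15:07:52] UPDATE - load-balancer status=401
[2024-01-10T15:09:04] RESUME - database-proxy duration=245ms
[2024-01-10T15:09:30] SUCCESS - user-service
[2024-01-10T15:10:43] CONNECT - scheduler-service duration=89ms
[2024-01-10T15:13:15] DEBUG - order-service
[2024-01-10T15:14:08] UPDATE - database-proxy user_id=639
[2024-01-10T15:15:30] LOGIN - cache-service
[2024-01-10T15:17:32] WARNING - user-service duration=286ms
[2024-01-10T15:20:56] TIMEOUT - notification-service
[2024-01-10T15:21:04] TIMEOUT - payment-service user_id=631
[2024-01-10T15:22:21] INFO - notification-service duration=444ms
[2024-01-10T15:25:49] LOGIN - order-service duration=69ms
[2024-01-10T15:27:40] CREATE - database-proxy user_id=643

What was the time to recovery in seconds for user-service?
270

To calculate recovery time:

1. Find ERROR event for user-service: 2024-01-10T15:05:00
2. Find next SUCCESS event for user-service: 2024-01-10T15:09:30
3. Recovery time: 2024-01-10T15:09:30 - 2024-01-10T15:05:00 = 270 seconds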